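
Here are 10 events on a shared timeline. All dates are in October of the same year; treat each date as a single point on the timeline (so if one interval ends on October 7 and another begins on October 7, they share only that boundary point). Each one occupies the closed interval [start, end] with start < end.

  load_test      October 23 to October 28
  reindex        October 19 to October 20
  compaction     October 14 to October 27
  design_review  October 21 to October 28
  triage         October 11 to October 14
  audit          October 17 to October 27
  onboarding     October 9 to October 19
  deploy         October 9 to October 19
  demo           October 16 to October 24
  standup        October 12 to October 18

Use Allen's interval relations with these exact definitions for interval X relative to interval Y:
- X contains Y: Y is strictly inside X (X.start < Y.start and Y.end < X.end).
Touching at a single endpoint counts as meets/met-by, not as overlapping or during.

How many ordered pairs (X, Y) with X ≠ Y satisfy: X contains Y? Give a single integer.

Checking all 90 ordered pairs for relation 'contains'; matching pairs in alphabetical order:
(audit, reindex): audit contains reindex ✓
(compaction, demo): compaction contains demo ✓
(compaction, reindex): compaction contains reindex ✓
(demo, reindex): demo contains reindex ✓
(deploy, standup): deploy contains standup ✓
(deploy, triage): deploy contains triage ✓
(onboarding, standup): onboarding contains standup ✓
(onboarding, triage): onboarding contains triage ✓
Count: 8.

8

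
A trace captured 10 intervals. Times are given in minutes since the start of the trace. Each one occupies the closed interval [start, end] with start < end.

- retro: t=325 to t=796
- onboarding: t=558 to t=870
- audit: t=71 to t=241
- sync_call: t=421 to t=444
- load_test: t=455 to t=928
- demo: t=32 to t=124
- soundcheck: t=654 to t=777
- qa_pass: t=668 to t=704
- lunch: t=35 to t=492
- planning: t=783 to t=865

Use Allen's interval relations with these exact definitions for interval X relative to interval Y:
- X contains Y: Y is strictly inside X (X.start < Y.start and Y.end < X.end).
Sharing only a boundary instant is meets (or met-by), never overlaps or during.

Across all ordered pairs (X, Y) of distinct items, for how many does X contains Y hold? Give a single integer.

13

Checking all 90 ordered pairs for relation 'contains'; matching pairs in alphabetical order:
(load_test, onboarding): load_test contains onboarding ✓
(load_test, planning): load_test contains planning ✓
(load_test, qa_pass): load_test contains qa_pass ✓
(load_test, soundcheck): load_test contains soundcheck ✓
(lunch, audit): lunch contains audit ✓
(lunch, sync_call): lunch contains sync_call ✓
(onboarding, planning): onboarding contains planning ✓
(onboarding, qa_pass): onboarding contains qa_pass ✓
(onboarding, soundcheck): onboarding contains soundcheck ✓
(retro, qa_pass): retro contains qa_pass ✓
(retro, soundcheck): retro contains soundcheck ✓
(retro, sync_call): retro contains sync_call ✓
(soundcheck, qa_pass): soundcheck contains qa_pass ✓
Count: 13.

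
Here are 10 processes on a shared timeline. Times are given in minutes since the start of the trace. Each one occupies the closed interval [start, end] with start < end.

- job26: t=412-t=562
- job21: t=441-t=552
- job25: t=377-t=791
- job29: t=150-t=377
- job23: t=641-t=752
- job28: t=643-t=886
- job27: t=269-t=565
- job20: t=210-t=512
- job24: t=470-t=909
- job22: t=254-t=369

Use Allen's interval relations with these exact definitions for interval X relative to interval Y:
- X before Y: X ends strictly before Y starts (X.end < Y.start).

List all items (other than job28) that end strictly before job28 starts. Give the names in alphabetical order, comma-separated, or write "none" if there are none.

Target job28 = [t=643, t=886].
job20 [t=210, t=512] → before → yes.
job21 [t=441, t=552] → before → yes.
job22 [t=254, t=369] → before → yes.
job23 [t=641, t=752] → overlaps → no.
job24 [t=470, t=909] → contains → no.
job25 [t=377, t=791] → overlaps → no.
job26 [t=412, t=562] → before → yes.
job27 [t=269, t=565] → before → yes.
job29 [t=150, t=377] → before → yes.
Result: job20, job21, job22, job26, job27, job29.

job20, job21, job22, job26, job27, job29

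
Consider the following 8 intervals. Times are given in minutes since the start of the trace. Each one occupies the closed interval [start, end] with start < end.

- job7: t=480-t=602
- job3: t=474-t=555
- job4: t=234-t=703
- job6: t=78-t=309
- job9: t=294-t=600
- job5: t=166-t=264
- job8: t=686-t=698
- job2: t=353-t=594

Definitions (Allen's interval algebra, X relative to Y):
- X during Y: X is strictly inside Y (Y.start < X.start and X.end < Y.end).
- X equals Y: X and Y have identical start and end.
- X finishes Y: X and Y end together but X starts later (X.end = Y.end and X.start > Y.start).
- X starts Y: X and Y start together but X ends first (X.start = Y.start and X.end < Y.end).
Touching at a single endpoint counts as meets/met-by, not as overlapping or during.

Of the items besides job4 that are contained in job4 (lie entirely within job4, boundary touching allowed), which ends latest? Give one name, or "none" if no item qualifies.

job8

Target job4 = [t=234, t=703].
job2 [t=353, t=594] → during → candidate.
job3 [t=474, t=555] → during → candidate.
job5 [t=166, t=264] → overlaps → excluded.
job6 [t=78, t=309] → overlaps → excluded.
job7 [t=480, t=602] → during → candidate.
job8 [t=686, t=698] → during → candidate.
job9 [t=294, t=600] → during → candidate.
Among candidates, latest end is t=698 → job8.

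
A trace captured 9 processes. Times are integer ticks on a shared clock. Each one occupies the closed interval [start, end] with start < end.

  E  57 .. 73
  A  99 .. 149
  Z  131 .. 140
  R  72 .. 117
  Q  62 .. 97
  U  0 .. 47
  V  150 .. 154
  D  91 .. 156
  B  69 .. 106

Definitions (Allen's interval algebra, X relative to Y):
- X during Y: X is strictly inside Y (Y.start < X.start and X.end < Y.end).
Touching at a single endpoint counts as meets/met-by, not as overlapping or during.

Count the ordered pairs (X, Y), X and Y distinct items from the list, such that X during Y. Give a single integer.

Checking all 72 ordered pairs for relation 'during'; matching pairs in alphabetical order:
(A, D): A during D ✓
(V, D): V during D ✓
(Z, A): Z during A ✓
(Z, D): Z during D ✓
Count: 4.

4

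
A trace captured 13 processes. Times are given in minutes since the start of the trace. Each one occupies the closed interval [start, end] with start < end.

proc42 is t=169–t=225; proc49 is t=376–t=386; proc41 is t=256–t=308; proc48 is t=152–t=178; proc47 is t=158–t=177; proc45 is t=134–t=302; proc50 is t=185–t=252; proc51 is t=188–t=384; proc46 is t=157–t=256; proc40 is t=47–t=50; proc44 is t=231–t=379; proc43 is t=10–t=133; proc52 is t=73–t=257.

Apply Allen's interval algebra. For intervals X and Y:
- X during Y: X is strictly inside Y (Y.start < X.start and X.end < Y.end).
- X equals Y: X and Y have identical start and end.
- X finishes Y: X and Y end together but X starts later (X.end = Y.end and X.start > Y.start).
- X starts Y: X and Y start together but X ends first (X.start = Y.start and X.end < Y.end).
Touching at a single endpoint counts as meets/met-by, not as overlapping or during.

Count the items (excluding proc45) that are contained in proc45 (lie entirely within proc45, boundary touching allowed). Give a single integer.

Target proc45 = [t=134, t=302].
proc40 [t=47, t=50] → before → no.
proc41 [t=256, t=308] → overlapped-by → no.
proc42 [t=169, t=225] → during → counts.
proc43 [t=10, t=133] → before → no.
proc44 [t=231, t=379] → overlapped-by → no.
proc46 [t=157, t=256] → during → counts.
proc47 [t=158, t=177] → during → counts.
proc48 [t=152, t=178] → during → counts.
proc49 [t=376, t=386] → after → no.
proc50 [t=185, t=252] → during → counts.
proc51 [t=188, t=384] → overlapped-by → no.
proc52 [t=73, t=257] → overlaps → no.
Total: 5.

5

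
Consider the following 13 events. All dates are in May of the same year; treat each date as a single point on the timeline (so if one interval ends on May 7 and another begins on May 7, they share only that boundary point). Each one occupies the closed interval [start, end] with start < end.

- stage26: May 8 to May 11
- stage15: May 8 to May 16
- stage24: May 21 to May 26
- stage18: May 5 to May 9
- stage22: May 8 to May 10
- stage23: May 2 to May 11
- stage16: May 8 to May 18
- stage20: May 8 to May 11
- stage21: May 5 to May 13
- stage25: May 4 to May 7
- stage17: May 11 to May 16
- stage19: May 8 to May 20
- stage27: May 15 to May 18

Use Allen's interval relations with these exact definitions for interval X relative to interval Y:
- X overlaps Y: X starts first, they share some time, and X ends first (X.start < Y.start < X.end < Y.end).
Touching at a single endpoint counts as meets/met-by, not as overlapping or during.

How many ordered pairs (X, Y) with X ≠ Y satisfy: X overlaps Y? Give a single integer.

18

Checking all 156 ordered pairs for relation 'overlaps'; matching pairs in alphabetical order:
(stage15, stage27): stage15 overlaps stage27 ✓
(stage17, stage27): stage17 overlaps stage27 ✓
(stage18, stage15): stage18 overlaps stage15 ✓
(stage18, stage16): stage18 overlaps stage16 ✓
(stage18, stage19): stage18 overlaps stage19 ✓
(stage18, stage20): stage18 overlaps stage20 ✓
(stage18, stage22): stage18 overlaps stage22 ✓
(stage18, stage26): stage18 overlaps stage26 ✓
(stage21, stage15): stage21 overlaps stage15 ✓
(stage21, stage16): stage21 overlaps stage16 ✓
(stage21, stage17): stage21 overlaps stage17 ✓
(stage21, stage19): stage21 overlaps stage19 ✓
(stage23, stage15): stage23 overlaps stage15 ✓
(stage23, stage16): stage23 overlaps stage16 ✓
(stage23, stage19): stage23 overlaps stage19 ✓
(stage23, stage21): stage23 overlaps stage21 ✓
(stage25, stage18): stage25 overlaps stage18 ✓
(stage25, stage21): stage25 overlaps stage21 ✓
Count: 18.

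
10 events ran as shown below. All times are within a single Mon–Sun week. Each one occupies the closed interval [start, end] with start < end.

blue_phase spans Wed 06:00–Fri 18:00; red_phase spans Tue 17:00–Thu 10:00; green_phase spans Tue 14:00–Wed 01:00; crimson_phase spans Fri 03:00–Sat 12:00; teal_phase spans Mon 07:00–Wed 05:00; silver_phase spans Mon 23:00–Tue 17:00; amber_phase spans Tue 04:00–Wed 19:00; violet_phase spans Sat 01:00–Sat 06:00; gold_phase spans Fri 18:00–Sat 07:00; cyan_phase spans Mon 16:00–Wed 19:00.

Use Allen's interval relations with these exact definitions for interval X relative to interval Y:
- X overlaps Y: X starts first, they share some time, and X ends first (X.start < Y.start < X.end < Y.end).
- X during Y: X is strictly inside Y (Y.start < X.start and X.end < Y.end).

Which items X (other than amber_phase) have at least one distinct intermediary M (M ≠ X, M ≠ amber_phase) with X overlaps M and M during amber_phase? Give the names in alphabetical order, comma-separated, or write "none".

silver_phase

Target amber_phase = [Tue 04:00, Wed 19:00].
Intermediaries M with M during amber_phase: green_phase.
Via green_phase — items with X overlaps green_phase: silver_phase.
Union: silver_phase.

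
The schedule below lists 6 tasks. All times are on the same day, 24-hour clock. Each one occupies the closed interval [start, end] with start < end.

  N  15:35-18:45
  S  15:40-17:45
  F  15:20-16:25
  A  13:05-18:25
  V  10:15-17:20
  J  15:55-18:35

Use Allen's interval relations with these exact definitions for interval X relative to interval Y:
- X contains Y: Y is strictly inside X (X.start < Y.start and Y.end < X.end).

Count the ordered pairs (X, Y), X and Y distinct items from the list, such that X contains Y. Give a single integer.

Checking all 30 ordered pairs for relation 'contains'; matching pairs in alphabetical order:
(A, F): A contains F ✓
(A, S): A contains S ✓
(N, J): N contains J ✓
(N, S): N contains S ✓
(V, F): V contains F ✓
Count: 5.

5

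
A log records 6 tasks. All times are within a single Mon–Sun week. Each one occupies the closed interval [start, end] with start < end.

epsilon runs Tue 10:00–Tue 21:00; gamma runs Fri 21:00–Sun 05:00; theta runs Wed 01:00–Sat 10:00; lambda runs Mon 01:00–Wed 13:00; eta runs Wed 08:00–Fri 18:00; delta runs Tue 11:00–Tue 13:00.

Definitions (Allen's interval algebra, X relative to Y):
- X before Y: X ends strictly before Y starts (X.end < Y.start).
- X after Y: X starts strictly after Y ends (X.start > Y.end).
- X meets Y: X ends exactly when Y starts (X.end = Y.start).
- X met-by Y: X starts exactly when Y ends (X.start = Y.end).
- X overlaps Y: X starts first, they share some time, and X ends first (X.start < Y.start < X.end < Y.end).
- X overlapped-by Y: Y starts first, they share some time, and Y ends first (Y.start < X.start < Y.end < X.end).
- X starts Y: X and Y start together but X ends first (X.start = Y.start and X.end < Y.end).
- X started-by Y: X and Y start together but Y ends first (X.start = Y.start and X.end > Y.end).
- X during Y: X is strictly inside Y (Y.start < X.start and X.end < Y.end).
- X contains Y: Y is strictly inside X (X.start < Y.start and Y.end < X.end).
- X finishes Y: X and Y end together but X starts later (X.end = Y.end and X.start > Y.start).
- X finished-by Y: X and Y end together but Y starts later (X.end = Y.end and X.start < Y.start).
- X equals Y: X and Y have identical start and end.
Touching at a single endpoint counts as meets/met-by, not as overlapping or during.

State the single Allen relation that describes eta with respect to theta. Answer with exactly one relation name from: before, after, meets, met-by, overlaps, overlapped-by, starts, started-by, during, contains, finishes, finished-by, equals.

eta = [Wed 08:00, Fri 18:00]; theta = [Wed 01:00, Sat 10:00].
Compare endpoints: eta.start > theta.start, eta.start < theta.end, eta.end > theta.start, eta.end < theta.end.
That pattern is 'during'.

during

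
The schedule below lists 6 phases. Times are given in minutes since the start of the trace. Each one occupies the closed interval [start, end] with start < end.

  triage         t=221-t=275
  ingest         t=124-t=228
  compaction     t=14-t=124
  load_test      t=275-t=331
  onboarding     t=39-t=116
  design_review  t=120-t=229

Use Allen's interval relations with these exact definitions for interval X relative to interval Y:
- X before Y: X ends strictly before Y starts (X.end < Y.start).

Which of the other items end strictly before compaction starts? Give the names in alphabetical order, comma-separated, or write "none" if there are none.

none

Target compaction = [t=14, t=124].
design_review [t=120, t=229] → overlapped-by → no.
ingest [t=124, t=228] → met-by → no.
load_test [t=275, t=331] → after → no.
onboarding [t=39, t=116] → during → no.
triage [t=221, t=275] → after → no.
Result: none.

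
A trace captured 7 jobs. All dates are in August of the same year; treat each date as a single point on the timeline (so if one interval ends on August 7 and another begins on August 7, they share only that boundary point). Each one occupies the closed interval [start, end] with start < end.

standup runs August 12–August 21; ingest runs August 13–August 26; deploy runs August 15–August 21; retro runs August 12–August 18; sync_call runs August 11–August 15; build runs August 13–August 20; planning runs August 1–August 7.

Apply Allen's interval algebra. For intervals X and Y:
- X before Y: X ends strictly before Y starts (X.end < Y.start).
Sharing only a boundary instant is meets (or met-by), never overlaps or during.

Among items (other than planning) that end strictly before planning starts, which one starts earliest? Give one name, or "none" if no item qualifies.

Target planning = [August 1, August 7].
build [August 13, August 20] → after → excluded.
deploy [August 15, August 21] → after → excluded.
ingest [August 13, August 26] → after → excluded.
retro [August 12, August 18] → after → excluded.
standup [August 12, August 21] → after → excluded.
sync_call [August 11, August 15] → after → excluded.
No candidates → none.

none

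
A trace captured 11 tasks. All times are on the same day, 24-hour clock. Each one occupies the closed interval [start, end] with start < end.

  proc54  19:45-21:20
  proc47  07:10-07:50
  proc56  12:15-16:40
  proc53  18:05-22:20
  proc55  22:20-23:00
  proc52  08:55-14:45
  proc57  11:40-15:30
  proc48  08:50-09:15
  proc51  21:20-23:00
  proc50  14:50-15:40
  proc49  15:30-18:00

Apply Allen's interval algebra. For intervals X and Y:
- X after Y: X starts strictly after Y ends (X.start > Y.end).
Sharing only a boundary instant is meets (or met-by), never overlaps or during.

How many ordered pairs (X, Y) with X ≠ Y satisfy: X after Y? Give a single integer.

Checking all 110 ordered pairs for relation 'after'; matching pairs in alphabetical order:
(proc48, proc47): proc48 after proc47 ✓
(proc49, proc47): proc49 after proc47 ✓
(proc49, proc48): proc49 after proc48 ✓
(proc49, proc52): proc49 after proc52 ✓
(proc50, proc47): proc50 after proc47 ✓
(proc50, proc48): proc50 after proc48 ✓
(proc50, proc52): proc50 after proc52 ✓
(proc51, proc47): proc51 after proc47 ✓
(proc51, proc48): proc51 after proc48 ✓
(proc51, proc49): proc51 after proc49 ✓
(proc51, proc50): proc51 after proc50 ✓
(proc51, proc52): proc51 after proc52 ✓
(proc51, proc56): proc51 after proc56 ✓
(proc51, proc57): proc51 after proc57 ✓
(proc52, proc47): proc52 after proc47 ✓
(proc53, proc47): proc53 after proc47 ✓
(proc53, proc48): proc53 after proc48 ✓
(proc53, proc49): proc53 after proc49 ✓
(proc53, proc50): proc53 after proc50 ✓
(proc53, proc52): proc53 after proc52 ✓
(proc53, proc56): proc53 after proc56 ✓
(proc53, proc57): proc53 after proc57 ✓
(proc54, proc47): proc54 after proc47 ✓
(proc54, proc48): proc54 after proc48 ✓
... plus 17 further pairs not listed.
Count: 41.

41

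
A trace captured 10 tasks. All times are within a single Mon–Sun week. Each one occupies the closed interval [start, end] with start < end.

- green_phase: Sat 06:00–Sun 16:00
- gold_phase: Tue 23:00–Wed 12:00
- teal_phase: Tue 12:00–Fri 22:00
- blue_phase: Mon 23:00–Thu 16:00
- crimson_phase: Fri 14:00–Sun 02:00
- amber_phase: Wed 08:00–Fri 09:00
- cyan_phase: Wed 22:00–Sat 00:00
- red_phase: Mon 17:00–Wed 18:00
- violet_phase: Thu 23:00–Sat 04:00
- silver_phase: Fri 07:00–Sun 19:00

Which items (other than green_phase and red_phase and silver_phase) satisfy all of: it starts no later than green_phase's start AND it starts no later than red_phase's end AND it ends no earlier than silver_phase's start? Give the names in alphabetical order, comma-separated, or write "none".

amber_phase, teal_phase

Conditions: its start is no later than green_phase's start (X.start <= Sat 06:00) AND its start is no later than red_phase's end (X.start <= Wed 18:00) AND its end is no earlier than silver_phase's start (X.end >= Fri 07:00).
amber_phase: start Wed 08:00 <= Sat 06:00? ✓; start Wed 08:00 <= Wed 18:00? ✓; end Fri 09:00 >= Fri 07:00? ✓ → yes.
blue_phase: start Mon 23:00 <= Sat 06:00? ✓; start Mon 23:00 <= Wed 18:00? ✓; end Thu 16:00 >= Fri 07:00? ✗ → no.
crimson_phase: start Fri 14:00 <= Sat 06:00? ✓; start Fri 14:00 <= Wed 18:00? ✗; end Sun 02:00 >= Fri 07:00? ✓ → no.
cyan_phase: start Wed 22:00 <= Sat 06:00? ✓; start Wed 22:00 <= Wed 18:00? ✗; end Sat 00:00 >= Fri 07:00? ✓ → no.
gold_phase: start Tue 23:00 <= Sat 06:00? ✓; start Tue 23:00 <= Wed 18:00? ✓; end Wed 12:00 >= Fri 07:00? ✗ → no.
teal_phase: start Tue 12:00 <= Sat 06:00? ✓; start Tue 12:00 <= Wed 18:00? ✓; end Fri 22:00 >= Fri 07:00? ✓ → yes.
violet_phase: start Thu 23:00 <= Sat 06:00? ✓; start Thu 23:00 <= Wed 18:00? ✗; end Sat 04:00 >= Fri 07:00? ✓ → no.
Result: amber_phase, teal_phase.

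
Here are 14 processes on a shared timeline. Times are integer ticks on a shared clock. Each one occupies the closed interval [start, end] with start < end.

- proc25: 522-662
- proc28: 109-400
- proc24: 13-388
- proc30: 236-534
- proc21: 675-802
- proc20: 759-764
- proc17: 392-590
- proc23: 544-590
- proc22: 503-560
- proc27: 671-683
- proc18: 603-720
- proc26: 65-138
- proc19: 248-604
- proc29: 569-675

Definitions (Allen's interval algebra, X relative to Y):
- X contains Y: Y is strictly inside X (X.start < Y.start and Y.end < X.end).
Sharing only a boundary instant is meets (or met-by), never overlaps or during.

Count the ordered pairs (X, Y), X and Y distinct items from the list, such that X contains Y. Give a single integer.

8

Checking all 182 ordered pairs for relation 'contains'; matching pairs in alphabetical order:
(proc17, proc22): proc17 contains proc22 ✓
(proc18, proc27): proc18 contains proc27 ✓
(proc19, proc17): proc19 contains proc17 ✓
(proc19, proc22): proc19 contains proc22 ✓
(proc19, proc23): proc19 contains proc23 ✓
(proc21, proc20): proc21 contains proc20 ✓
(proc24, proc26): proc24 contains proc26 ✓
(proc25, proc23): proc25 contains proc23 ✓
Count: 8.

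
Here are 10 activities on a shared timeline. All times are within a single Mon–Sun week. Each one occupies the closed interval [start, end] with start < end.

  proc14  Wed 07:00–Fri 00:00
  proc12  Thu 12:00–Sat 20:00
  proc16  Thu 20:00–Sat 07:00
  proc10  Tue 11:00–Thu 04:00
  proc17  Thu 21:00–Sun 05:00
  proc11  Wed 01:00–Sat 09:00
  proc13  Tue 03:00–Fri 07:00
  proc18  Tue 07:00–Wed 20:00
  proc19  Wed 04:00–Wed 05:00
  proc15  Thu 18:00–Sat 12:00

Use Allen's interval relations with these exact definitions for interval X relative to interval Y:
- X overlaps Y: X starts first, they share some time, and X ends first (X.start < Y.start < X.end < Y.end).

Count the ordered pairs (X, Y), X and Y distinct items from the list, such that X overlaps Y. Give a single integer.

Checking all 90 ordered pairs for relation 'overlaps'; matching pairs in alphabetical order:
(proc10, proc11): proc10 overlaps proc11 ✓
(proc10, proc14): proc10 overlaps proc14 ✓
(proc11, proc12): proc11 overlaps proc12 ✓
(proc11, proc15): proc11 overlaps proc15 ✓
(proc11, proc17): proc11 overlaps proc17 ✓
(proc12, proc17): proc12 overlaps proc17 ✓
(proc13, proc11): proc13 overlaps proc11 ✓
(proc13, proc12): proc13 overlaps proc12 ✓
(proc13, proc15): proc13 overlaps proc15 ✓
(proc13, proc16): proc13 overlaps proc16 ✓
(proc13, proc17): proc13 overlaps proc17 ✓
(proc14, proc12): proc14 overlaps proc12 ✓
(proc14, proc15): proc14 overlaps proc15 ✓
(proc14, proc16): proc14 overlaps proc16 ✓
(proc14, proc17): proc14 overlaps proc17 ✓
(proc15, proc17): proc15 overlaps proc17 ✓
(proc16, proc17): proc16 overlaps proc17 ✓
(proc18, proc10): proc18 overlaps proc10 ✓
(proc18, proc11): proc18 overlaps proc11 ✓
(proc18, proc14): proc18 overlaps proc14 ✓
Count: 20.

20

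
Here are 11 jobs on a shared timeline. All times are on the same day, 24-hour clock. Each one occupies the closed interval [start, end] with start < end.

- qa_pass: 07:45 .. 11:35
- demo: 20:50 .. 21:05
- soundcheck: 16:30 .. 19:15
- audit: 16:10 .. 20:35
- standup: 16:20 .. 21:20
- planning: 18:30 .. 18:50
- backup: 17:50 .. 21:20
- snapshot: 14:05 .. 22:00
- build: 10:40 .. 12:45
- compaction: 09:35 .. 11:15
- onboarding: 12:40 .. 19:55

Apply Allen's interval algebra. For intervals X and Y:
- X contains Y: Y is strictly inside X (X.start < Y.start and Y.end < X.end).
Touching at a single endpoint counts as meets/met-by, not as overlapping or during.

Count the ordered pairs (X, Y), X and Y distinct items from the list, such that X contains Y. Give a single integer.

Checking all 110 ordered pairs for relation 'contains'; matching pairs in alphabetical order:
(audit, planning): audit contains planning ✓
(audit, soundcheck): audit contains soundcheck ✓
(backup, demo): backup contains demo ✓
(backup, planning): backup contains planning ✓
(onboarding, planning): onboarding contains planning ✓
(onboarding, soundcheck): onboarding contains soundcheck ✓
(qa_pass, compaction): qa_pass contains compaction ✓
(snapshot, audit): snapshot contains audit ✓
(snapshot, backup): snapshot contains backup ✓
(snapshot, demo): snapshot contains demo ✓
(snapshot, planning): snapshot contains planning ✓
(snapshot, soundcheck): snapshot contains soundcheck ✓
(snapshot, standup): snapshot contains standup ✓
(soundcheck, planning): soundcheck contains planning ✓
(standup, demo): standup contains demo ✓
(standup, planning): standup contains planning ✓
(standup, soundcheck): standup contains soundcheck ✓
Count: 17.

17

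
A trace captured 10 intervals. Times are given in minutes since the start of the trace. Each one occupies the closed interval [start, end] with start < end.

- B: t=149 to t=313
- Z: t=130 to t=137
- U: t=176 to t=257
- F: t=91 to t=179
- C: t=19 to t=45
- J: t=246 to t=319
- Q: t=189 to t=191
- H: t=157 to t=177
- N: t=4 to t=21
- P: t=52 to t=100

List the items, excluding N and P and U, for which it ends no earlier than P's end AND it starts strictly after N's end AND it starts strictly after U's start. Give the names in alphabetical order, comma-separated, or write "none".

J, Q

Conditions: its end is no earlier than P's end (X.end >= t=100) AND its start is strictly after N's end (X.start > t=21) AND its start is strictly after U's start (X.start > t=176).
B: end t=313 >= t=100? ✓; start t=149 > t=21? ✓; start t=149 > t=176? ✗ → no.
C: end t=45 >= t=100? ✗; start t=19 > t=21? ✗; start t=19 > t=176? ✗ → no.
F: end t=179 >= t=100? ✓; start t=91 > t=21? ✓; start t=91 > t=176? ✗ → no.
H: end t=177 >= t=100? ✓; start t=157 > t=21? ✓; start t=157 > t=176? ✗ → no.
J: end t=319 >= t=100? ✓; start t=246 > t=21? ✓; start t=246 > t=176? ✓ → yes.
Q: end t=191 >= t=100? ✓; start t=189 > t=21? ✓; start t=189 > t=176? ✓ → yes.
Z: end t=137 >= t=100? ✓; start t=130 > t=21? ✓; start t=130 > t=176? ✗ → no.
Result: J, Q.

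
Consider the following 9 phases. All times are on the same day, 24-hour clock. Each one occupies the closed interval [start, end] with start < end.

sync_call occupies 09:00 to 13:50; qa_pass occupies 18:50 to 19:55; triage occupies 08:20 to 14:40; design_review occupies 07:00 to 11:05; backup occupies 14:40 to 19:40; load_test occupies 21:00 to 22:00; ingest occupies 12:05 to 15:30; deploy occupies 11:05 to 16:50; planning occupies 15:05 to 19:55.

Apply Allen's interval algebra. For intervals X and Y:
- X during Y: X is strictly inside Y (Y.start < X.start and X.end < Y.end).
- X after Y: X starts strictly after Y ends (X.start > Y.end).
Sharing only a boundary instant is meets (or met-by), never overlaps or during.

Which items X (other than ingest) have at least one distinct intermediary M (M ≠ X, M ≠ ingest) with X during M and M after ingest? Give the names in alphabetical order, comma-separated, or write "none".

Target ingest = [12:05, 15:30].
Intermediaries M with M after ingest: load_test, qa_pass.
Via load_test — items with X during load_test: none.
Via qa_pass — items with X during qa_pass: none.
Union: none.

none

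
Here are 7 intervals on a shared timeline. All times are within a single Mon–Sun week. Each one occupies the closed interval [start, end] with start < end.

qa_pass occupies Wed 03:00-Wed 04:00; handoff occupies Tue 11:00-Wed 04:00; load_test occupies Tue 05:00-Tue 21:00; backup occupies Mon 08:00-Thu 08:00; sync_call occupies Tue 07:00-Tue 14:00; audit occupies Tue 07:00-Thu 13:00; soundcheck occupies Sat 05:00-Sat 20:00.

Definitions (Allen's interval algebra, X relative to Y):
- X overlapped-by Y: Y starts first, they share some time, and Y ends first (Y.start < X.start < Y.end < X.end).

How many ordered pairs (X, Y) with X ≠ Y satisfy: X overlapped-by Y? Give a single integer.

4

Checking all 42 ordered pairs for relation 'overlapped-by'; matching pairs in alphabetical order:
(audit, backup): audit overlapped-by backup ✓
(audit, load_test): audit overlapped-by load_test ✓
(handoff, load_test): handoff overlapped-by load_test ✓
(handoff, sync_call): handoff overlapped-by sync_call ✓
Count: 4.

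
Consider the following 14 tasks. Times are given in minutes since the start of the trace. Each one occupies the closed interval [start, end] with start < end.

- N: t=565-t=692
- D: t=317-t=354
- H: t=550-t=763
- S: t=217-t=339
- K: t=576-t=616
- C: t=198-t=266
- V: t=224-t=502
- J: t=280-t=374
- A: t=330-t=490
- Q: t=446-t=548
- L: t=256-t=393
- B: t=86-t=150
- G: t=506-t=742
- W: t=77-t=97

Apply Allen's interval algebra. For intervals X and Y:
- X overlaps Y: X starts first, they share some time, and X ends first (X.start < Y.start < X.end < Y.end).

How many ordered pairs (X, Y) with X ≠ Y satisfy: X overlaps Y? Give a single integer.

Checking all 182 ordered pairs for relation 'overlaps'; matching pairs in alphabetical order:
(A, Q): A overlaps Q ✓
(C, L): C overlaps L ✓
(C, S): C overlaps S ✓
(C, V): C overlaps V ✓
(D, A): D overlaps A ✓
(G, H): G overlaps H ✓
(J, A): J overlaps A ✓
(L, A): L overlaps A ✓
(Q, G): Q overlaps G ✓
(S, A): S overlaps A ✓
(S, D): S overlaps D ✓
(S, J): S overlaps J ✓
(S, L): S overlaps L ✓
(S, V): S overlaps V ✓
(V, Q): V overlaps Q ✓
(W, B): W overlaps B ✓
Count: 16.

16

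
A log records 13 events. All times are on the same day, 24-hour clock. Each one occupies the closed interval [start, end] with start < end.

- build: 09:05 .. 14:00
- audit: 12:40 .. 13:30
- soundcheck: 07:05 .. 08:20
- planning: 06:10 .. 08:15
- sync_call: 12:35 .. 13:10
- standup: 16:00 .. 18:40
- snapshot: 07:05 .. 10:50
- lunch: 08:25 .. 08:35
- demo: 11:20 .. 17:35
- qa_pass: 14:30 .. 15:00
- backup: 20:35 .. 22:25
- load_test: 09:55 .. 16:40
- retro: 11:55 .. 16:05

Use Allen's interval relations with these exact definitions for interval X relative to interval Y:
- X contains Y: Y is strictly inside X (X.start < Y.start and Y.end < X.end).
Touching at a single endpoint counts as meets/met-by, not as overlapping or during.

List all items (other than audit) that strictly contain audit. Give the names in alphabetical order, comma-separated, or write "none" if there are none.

build, demo, load_test, retro

Target audit = [12:40, 13:30].
backup [20:35, 22:25] → after → no.
build [09:05, 14:00] → contains → yes.
demo [11:20, 17:35] → contains → yes.
load_test [09:55, 16:40] → contains → yes.
lunch [08:25, 08:35] → before → no.
planning [06:10, 08:15] → before → no.
qa_pass [14:30, 15:00] → after → no.
retro [11:55, 16:05] → contains → yes.
snapshot [07:05, 10:50] → before → no.
soundcheck [07:05, 08:20] → before → no.
standup [16:00, 18:40] → after → no.
sync_call [12:35, 13:10] → overlaps → no.
Result: build, demo, load_test, retro.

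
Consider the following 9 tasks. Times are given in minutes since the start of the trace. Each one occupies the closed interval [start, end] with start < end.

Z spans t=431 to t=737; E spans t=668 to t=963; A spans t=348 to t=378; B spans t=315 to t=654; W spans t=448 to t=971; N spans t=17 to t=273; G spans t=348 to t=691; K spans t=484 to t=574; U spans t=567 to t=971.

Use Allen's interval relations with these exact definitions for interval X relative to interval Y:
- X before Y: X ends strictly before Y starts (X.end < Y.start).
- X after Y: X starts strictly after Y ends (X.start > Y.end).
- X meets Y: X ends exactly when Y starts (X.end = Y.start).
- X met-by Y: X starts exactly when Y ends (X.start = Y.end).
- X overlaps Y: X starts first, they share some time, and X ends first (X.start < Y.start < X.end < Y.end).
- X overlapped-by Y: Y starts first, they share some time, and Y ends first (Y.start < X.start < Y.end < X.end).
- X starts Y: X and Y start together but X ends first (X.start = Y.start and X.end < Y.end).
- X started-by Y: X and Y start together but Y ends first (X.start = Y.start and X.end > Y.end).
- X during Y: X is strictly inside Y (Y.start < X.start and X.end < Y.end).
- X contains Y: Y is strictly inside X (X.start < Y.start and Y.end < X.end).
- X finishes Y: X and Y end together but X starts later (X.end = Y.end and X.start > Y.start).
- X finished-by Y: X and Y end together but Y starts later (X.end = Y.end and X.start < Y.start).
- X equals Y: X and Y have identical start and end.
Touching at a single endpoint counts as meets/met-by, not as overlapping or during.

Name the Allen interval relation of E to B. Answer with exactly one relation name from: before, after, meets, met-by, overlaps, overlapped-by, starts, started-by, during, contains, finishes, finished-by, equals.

after

E = [t=668, t=963]; B = [t=315, t=654].
Compare endpoints: E.start > B.start, E.start > B.end, E.end > B.start, E.end > B.end.
That pattern is 'after'.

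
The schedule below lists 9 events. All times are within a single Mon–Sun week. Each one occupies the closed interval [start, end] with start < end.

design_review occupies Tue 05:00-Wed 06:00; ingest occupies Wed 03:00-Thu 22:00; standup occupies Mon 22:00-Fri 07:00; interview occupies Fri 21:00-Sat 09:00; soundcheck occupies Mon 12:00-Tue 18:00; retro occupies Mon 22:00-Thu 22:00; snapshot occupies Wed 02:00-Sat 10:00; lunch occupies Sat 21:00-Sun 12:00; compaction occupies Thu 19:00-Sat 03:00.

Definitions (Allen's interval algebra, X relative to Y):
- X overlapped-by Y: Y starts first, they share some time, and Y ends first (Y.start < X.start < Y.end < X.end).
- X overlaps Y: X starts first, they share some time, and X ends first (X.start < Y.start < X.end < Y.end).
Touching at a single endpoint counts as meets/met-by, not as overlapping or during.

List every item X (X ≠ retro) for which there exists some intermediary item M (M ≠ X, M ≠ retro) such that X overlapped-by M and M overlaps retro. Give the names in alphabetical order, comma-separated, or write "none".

design_review, standup

Target retro = [Mon 22:00, Thu 22:00].
Intermediaries M with M overlaps retro: soundcheck.
Via soundcheck — items with X overlapped-by soundcheck: design_review, standup.
Union: design_review, standup.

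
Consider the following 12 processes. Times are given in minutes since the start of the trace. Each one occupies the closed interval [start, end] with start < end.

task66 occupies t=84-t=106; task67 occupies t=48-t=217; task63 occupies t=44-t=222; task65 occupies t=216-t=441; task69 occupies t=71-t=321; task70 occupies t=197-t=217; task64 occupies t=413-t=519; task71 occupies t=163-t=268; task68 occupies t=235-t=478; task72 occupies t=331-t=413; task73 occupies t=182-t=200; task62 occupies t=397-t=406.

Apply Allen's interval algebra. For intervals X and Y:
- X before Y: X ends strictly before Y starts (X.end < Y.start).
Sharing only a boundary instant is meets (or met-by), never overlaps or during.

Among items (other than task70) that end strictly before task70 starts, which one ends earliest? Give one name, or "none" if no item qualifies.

task66

Target task70 = [t=197, t=217].
task62 [t=397, t=406] → after → excluded.
task63 [t=44, t=222] → contains → excluded.
task64 [t=413, t=519] → after → excluded.
task65 [t=216, t=441] → overlapped-by → excluded.
task66 [t=84, t=106] → before → candidate.
task67 [t=48, t=217] → finished-by → excluded.
task68 [t=235, t=478] → after → excluded.
task69 [t=71, t=321] → contains → excluded.
task71 [t=163, t=268] → contains → excluded.
task72 [t=331, t=413] → after → excluded.
task73 [t=182, t=200] → overlaps → excluded.
Among candidates, earliest end is t=106 → task66.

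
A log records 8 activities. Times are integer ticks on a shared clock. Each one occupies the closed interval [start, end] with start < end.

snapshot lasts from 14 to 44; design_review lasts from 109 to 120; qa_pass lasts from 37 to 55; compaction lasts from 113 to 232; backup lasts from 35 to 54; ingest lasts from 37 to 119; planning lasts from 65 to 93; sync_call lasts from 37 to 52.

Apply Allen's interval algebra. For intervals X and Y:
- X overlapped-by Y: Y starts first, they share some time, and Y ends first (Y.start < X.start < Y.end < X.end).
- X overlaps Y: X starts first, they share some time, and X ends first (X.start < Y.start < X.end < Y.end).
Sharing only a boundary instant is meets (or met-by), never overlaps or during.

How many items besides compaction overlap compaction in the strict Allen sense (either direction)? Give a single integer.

2

Target compaction = [113, 232].
backup [35, 54] → before → no.
design_review [109, 120] → overlaps → counts.
ingest [37, 119] → overlaps → counts.
planning [65, 93] → before → no.
qa_pass [37, 55] → before → no.
snapshot [14, 44] → before → no.
sync_call [37, 52] → before → no.
Total: 2.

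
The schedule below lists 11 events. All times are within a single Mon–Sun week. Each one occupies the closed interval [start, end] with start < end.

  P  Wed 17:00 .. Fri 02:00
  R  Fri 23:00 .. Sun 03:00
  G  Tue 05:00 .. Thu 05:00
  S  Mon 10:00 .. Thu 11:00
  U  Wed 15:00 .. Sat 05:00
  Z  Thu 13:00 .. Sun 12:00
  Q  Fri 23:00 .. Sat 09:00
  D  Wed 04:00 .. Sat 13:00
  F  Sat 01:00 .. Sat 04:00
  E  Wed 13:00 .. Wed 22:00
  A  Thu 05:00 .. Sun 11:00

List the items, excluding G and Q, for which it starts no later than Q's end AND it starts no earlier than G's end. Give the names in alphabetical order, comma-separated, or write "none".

A, F, R, Z

Conditions: its start is no later than Q's end (X.start <= Sat 09:00) AND its start is no earlier than G's end (X.start >= Thu 05:00).
A: start Thu 05:00 <= Sat 09:00? ✓; start Thu 05:00 >= Thu 05:00? ✓ → yes.
D: start Wed 04:00 <= Sat 09:00? ✓; start Wed 04:00 >= Thu 05:00? ✗ → no.
E: start Wed 13:00 <= Sat 09:00? ✓; start Wed 13:00 >= Thu 05:00? ✗ → no.
F: start Sat 01:00 <= Sat 09:00? ✓; start Sat 01:00 >= Thu 05:00? ✓ → yes.
P: start Wed 17:00 <= Sat 09:00? ✓; start Wed 17:00 >= Thu 05:00? ✗ → no.
R: start Fri 23:00 <= Sat 09:00? ✓; start Fri 23:00 >= Thu 05:00? ✓ → yes.
S: start Mon 10:00 <= Sat 09:00? ✓; start Mon 10:00 >= Thu 05:00? ✗ → no.
U: start Wed 15:00 <= Sat 09:00? ✓; start Wed 15:00 >= Thu 05:00? ✗ → no.
Z: start Thu 13:00 <= Sat 09:00? ✓; start Thu 13:00 >= Thu 05:00? ✓ → yes.
Result: A, F, R, Z.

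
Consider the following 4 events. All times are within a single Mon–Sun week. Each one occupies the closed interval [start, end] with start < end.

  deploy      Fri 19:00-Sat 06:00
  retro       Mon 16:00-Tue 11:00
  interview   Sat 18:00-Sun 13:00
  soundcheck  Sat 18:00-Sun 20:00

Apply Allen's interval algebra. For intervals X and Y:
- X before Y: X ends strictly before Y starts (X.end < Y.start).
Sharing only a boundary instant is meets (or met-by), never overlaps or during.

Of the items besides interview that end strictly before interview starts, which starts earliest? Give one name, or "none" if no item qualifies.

Target interview = [Sat 18:00, Sun 13:00].
deploy [Fri 19:00, Sat 06:00] → before → candidate.
retro [Mon 16:00, Tue 11:00] → before → candidate.
soundcheck [Sat 18:00, Sun 20:00] → started-by → excluded.
Among candidates, earliest start is Mon 16:00 → retro.

retro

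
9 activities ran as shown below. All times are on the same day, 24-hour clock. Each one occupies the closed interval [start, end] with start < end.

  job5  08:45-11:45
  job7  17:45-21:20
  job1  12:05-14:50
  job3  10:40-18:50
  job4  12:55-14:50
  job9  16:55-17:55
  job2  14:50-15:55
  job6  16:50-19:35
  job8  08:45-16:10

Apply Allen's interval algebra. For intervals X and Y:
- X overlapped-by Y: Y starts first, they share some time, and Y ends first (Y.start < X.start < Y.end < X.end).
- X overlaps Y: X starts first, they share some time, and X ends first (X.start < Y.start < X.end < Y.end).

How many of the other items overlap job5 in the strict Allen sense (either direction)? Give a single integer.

1

Target job5 = [08:45, 11:45].
job1 [12:05, 14:50] → after → no.
job2 [14:50, 15:55] → after → no.
job3 [10:40, 18:50] → overlapped-by → counts.
job4 [12:55, 14:50] → after → no.
job6 [16:50, 19:35] → after → no.
job7 [17:45, 21:20] → after → no.
job8 [08:45, 16:10] → started-by → no.
job9 [16:55, 17:55] → after → no.
Total: 1.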